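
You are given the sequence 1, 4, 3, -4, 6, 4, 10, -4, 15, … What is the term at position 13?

28

The terms cycle through 2 interleaved subsequences.
Subsequence A: 1, 3, 6, 10, 15 (triangular numbers n(n+1)/2 for n = 1, 2, …).
Subsequence B: 4, -4, 4, -4 (alternating ±4).
The 13th slot belongs to subsequence A; its 7th term is 28.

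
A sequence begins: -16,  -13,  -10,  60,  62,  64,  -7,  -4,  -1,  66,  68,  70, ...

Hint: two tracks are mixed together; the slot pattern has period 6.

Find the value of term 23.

80

Reading positions in blocks of 6 reveals the pattern AAABBB — 2 tracks woven together.
Track A = -16, -13, -10, -7, -4, -1: adding 3 each time.
Track B = 60, 62, 64, 66, 68, 70: adding 2 each time.
The 23rd slot belongs to track B; its 11th term is 80.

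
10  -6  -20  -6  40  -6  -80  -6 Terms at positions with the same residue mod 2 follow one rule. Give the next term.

160

Positions 1, 3, 5, … form one subsequence and positions 2, 4, 6, … form another.
Track A = 10, -20, 40, -80: geometric, ×-2 each step.
Track B = -6, -6, -6, -6: constant -6.
Term 9 comes from track A (its 5th entry): 160.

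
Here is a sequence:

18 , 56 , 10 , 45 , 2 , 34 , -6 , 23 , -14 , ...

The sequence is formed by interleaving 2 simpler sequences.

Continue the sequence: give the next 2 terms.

12, -22

The terms cycle through 2 interleaved subsequences.
Track A: 18, 10, 2, -6, -14 — subtracting 8 each time.
Track B: 56, 45, 34, 23 — arithmetic, step −11.
The 10th slot belongs to track B; its 5th term is 12.
Term 11 comes from track A (its 6th entry): -22.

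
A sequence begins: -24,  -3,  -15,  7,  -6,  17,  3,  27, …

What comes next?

The terms cycle through 2 interleaved subsequences.
Stream A: -24, -15, -6, 3 — arithmetic, step +9.
Stream B: -3, 7, 17, 27 — linear: a_n = -13 + 10·n.
The 9th slot belongs to stream A; its 5th term is 12.

12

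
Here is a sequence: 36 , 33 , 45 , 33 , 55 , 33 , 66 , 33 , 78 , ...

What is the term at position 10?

Split by position mod 2 into 2 tracks.
Stream A: 36, 45, 55, 66, 78. Triangular numbers n(n+1)/2 for n = 8, 9, ….
Stream B: 33, 33, 33, 33. Always 33.
The 10th slot belongs to stream B; its 5th term is 33.

33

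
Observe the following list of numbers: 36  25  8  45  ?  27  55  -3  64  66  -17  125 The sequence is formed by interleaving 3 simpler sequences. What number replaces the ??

11

The terms cycle through 3 interleaved subsequences.
Track A: 36, 45, 55, 66 — the triangular numbers T_8, T_9, ….
Track B: 25, ?, -3, -17 — arithmetic, step −14.
Track C: 8, 27, 64, 125 — consecutive cubes n³ from n = 2.
Filling track B at index 2 by its rule yields 11.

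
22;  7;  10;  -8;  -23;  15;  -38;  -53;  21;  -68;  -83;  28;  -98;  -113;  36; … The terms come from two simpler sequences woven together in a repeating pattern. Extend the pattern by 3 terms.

-128, -143, 45

Reading positions in blocks of 3 reveals the pattern AAB — 2 tracks woven together.
Track A: 22, 7, -8, -23, -38, -53, -68, -83, -98, -113 — arithmetic with common difference −15.
Track B: 10, 15, 21, 28, 36 — triangular numbers starting at T_4.
Position 16 falls in track A as its term 11, giving -128.
Position 17 falls in track A as its term 12, giving -143.
The 18th slot belongs to track B; its 6th term is 45.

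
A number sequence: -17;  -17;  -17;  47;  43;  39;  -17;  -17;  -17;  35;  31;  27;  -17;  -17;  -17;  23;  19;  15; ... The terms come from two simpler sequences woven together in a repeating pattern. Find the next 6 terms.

Positions follow the repeating pattern AAABBB; grouping by letter gives 2 tracks.
Track A = -17, -17, -17, -17, -17, -17, -17, -17, -17: the constant sequence -17.
Track B = 47, 43, 39, 35, 31, 27, 23, 19, 15: arithmetic, step −4.
Position 19 falls in track A as its term 10, giving -17.
The 20th slot belongs to track A; its 11th term is -17.
The 21st slot belongs to track A; its 12th term is -17.
Term 22 comes from track B (its 10th entry): 11.
The 23rd slot belongs to track B; its 11th term is 7.
Position 24 → track B, term 12 = 3.

-17, -17, -17, 11, 7, 3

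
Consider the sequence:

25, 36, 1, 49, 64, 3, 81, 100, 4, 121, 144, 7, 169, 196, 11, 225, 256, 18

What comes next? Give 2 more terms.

Positions follow the repeating pattern AAB; grouping by letter gives 2 tracks.
Subsequence A is 25, 36, 49, 64, 81, 100, 121, 144, 169, 196, 225, 256, which is the squares 5², 6², 7², ….
Subsequence B is 1, 3, 4, 7, 11, 18, which is each term equals the sum of the previous two.
Term 19 comes from subsequence A (its 13th entry): 289.
Term 20 comes from subsequence A (its 14th entry): 324.

289, 324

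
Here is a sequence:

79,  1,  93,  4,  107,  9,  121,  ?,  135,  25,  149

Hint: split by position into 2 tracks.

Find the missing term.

16

Odd-indexed and even-indexed terms follow separate rules.
Subsequence A is 79, 93, 107, 121, 135, 149, which is linear: a_n = 65 + 14·n.
Subsequence B is 1, 4, 9, ?, 25, which is consecutive squares n² from n = 1.
The gap is subsequence B's term 4; the rule gives 16.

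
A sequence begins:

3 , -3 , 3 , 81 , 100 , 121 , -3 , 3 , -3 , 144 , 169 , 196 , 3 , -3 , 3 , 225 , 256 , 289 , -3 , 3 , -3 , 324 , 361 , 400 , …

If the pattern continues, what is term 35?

The slot pattern repeats as AAABBB (period 6), so there are 2 interleaved tracks.
Stream A = 3, -3, 3, -3, 3, -3, 3, -3, 3, -3, 3, -3: alternating ±3.
Stream B = 81, 100, 121, 144, 169, 196, 225, 256, 289, 324, 361, 400: perfect squares starting at 9².
Position 35 falls in stream B as its term 17, giving 625.

625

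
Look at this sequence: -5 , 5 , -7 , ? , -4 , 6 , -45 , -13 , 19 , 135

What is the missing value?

15

Split by position mod 3 into 3 tracks.
Subsequence A is -5, ?, -45, 135, which is geometric with ratio -3.
Subsequence B is 5, -4, -13, which is subtracting 9 each time.
Subsequence C is -7, 6, 19, which is adding 13 each time.
So the missing entry in subsequence A is 15.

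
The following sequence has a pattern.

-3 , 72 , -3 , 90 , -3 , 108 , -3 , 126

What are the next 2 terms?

-3, 144

The terms cycle through 2 interleaved subsequences.
Subsequence A is -3, -3, -3, -3, which is always -3.
Subsequence B is 72, 90, 108, 126, which is arithmetic with common difference +18.
Term 9 comes from subsequence A (its 5th entry): -3.
Term 10 comes from subsequence B (its 5th entry): 144.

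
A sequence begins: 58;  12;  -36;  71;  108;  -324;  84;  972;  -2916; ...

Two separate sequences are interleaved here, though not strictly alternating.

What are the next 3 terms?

The slot pattern repeats as ABB (period 3), so there are 2 interleaved tracks.
Track A: 58, 71, 84 — arithmetic, step +13.
Track B: 12, -36, 108, -324, 972, -2916 — geometric, ×-3 each step.
Position 10 → track A, term 4 = 97.
Term 11 comes from track B (its 7th entry): 8748.
The 12th slot belongs to track B; its 8th term is -26244.

97, 8748, -26244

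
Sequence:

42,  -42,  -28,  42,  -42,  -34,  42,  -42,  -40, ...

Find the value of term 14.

Reading positions in blocks of 3 reveals the pattern AAB — 2 tracks woven together.
Subsequence A: 42, -42, 42, -42, 42, -42 — the oscillation 42·(−1)^(n+1).
Subsequence B: -28, -34, -40 — linear: a_n = -22 − 6·n.
Position 14 falls in subsequence A as its term 10, giving -42.

-42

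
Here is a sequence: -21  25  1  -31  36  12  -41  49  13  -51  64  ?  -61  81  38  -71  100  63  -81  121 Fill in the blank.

The terms cycle through 3 interleaved subsequences.
Track A: -21, -31, -41, -51, -61, -71, -81. Linear: a_n = -11 − 10·n.
Track B: 25, 36, 49, 64, 81, 100, 121. The squares 5², 6², 7², ….
Track C: 1, 12, 13, ?, 38, 63. Each term equals the sum of the previous two.
Track C's pattern makes the blank 25.

25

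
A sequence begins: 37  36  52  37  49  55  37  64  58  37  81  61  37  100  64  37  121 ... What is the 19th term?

37

Taking every 3rd term gives 3 separate tracks.
Track A: 37, 37, 37, 37, 37, 37. The constant sequence 37.
Track B: 36, 49, 64, 81, 100, 121. Consecutive squares n² from n = 6.
Track C: 52, 55, 58, 61, 64. Arithmetic with common difference +3.
Position 19 falls in track A as its term 7, giving 37.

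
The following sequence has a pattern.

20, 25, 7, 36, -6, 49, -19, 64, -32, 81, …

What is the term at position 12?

100

Split by position mod 2 into 2 tracks.
Stream A: 20, 7, -6, -19, -32 (linear: a_n = 33 − 13·n).
Stream B: 25, 36, 49, 64, 81 (the squares 5², 6², 7², …).
Position 12 falls in stream B as its term 6, giving 100.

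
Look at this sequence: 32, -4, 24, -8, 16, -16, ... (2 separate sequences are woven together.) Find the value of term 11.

Positions 1, 3, 5, … form one subsequence and positions 2, 4, 6, … form another.
Track A = 32, 24, 16: linear: a_n = 40 − 8·n.
Track B = -4, -8, -16: multiplying by 2 each time.
The 11th slot belongs to track A; its 6th term is -8.

-8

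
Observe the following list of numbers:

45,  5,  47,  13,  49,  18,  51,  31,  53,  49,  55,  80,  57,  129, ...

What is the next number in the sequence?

59

The terms cycle through 2 interleaved subsequences.
Track A: 45, 47, 49, 51, 53, 55, 57. Adding 2 each time.
Track B: 5, 13, 18, 31, 49, 80, 129. Fibonacci-style (each term is the sum of the two before it).
The 15th slot belongs to track A; its 8th term is 59.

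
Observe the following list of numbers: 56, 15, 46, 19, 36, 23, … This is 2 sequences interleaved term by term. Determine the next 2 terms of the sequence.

Taking every 2nd term gives 2 separate tracks.
Track A: 56, 46, 36. Arithmetic, step −10.
Track B: 15, 19, 23. Linear: a_n = 11 + 4·n.
Position 7 → track A, term 4 = 26.
The 8th slot belongs to track B; its 4th term is 27.

26, 27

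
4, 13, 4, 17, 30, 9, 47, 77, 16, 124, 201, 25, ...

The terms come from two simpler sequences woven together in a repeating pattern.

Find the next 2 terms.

325, 526

Reading positions in blocks of 3 reveals the pattern AAB — 2 tracks woven together.
Track A: 4, 13, 17, 30, 47, 77, 124, 201 (a Fibonacci-like recurrence a_n = a_{n-1} + a_{n-2}).
Track B: 4, 9, 16, 25 (the squares 2², 3², 4², …).
Position 13 falls in track A as its term 9, giving 325.
The 14th slot belongs to track A; its 10th term is 526.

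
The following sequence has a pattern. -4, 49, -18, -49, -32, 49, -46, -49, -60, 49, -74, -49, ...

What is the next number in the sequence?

-88

Split by position mod 2 into 2 tracks.
Track A: -4, -18, -32, -46, -60, -74 — arithmetic with common difference −14.
Track B: 49, -49, 49, -49, 49, -49 — the oscillation 49·(−1)^(n+1).
Term 13 comes from track A (its 7th entry): -88.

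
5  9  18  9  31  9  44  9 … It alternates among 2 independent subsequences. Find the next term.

Positions 1, 3, 5, … form one subsequence and positions 2, 4, 6, … form another.
Stream A: 5, 18, 31, 44 — arithmetic, step +13.
Stream B: 9, 9, 9, 9 — the constant sequence 9.
Term 9 comes from stream A (its 5th entry): 57.

57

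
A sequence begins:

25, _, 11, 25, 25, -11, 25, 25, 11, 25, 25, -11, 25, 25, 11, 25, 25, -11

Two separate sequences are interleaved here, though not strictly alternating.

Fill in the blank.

25

Positions follow the repeating pattern AAB; grouping by letter gives 2 tracks.
Subsequence A = 25, ?, 25, 25, 25, 25, 25, 25, 25, 25, 25, 25: the constant sequence 25.
Subsequence B = 11, -11, 11, -11, 11, -11: alternating ±11.
Filling subsequence A at index 2 by its rule yields 25.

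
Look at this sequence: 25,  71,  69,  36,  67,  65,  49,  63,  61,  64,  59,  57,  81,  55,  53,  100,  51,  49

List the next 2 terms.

121, 47

Reading positions in blocks of 3 reveals the pattern ABB — 2 tracks woven together.
Stream A: 25, 36, 49, 64, 81, 100 — perfect squares starting at 5².
Stream B: 71, 69, 67, 65, 63, 61, 59, 57, 55, 53, 51, 49 — linear: a_n = 73 − 2·n.
The 19th slot belongs to stream A; its 7th term is 121.
Position 20 falls in stream B as its term 13, giving 47.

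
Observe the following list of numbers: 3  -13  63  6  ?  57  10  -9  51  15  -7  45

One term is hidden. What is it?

Taking every 3rd term gives 3 separate tracks.
Subsequence A = 3, 6, 10, 15: triangular numbers n(n+1)/2 for n = 2, 3, ….
Subsequence B = -13, ?, -9, -7: linear: a_n = -15 + 2·n.
Subsequence C = 63, 57, 51, 45: arithmetic with common difference −6.
So the missing entry in subsequence B is -11.

-11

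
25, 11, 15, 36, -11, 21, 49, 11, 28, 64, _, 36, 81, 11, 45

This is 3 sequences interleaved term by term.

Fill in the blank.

The terms cycle through 3 interleaved subsequences.
Track A: 25, 36, 49, 64, 81. The squares 5², 6², 7², ….
Track B: 11, -11, 11, ?, 11. Alternating ±11.
Track C: 15, 21, 28, 36, 45. The triangular numbers T_5, T_6, ….
Track B's pattern makes the blank -11.

-11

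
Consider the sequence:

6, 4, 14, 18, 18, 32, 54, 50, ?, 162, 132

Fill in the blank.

The slot pattern repeats as ABB (period 3), so there are 2 interleaved tracks.
Track A: 6, 18, 54, 162. A geometric progression (common ratio 3).
Track B: 4, 14, 18, 32, 50, ?, 132. Fibonacci-style (each term is the sum of the two before it).
The gap is track B's term 6; the rule gives 82.

82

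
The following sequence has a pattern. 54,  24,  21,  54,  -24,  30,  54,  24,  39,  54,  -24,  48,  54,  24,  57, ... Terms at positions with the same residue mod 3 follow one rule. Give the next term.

54

Split by position mod 3: positions 1, 4, 7, … form one track, and each other residue class forms its own.
Stream A is 54, 54, 54, 54, 54, which is constant 54.
Stream B is 24, -24, 24, -24, 24, which is the oscillation 24·(−1)^(n+1).
Stream C is 21, 30, 39, 48, 57, which is arithmetic with common difference +9.
Term 16 comes from stream A (its 6th entry): 54.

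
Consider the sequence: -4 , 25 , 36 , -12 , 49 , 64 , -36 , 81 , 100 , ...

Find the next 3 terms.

-108, 121, 144

Positions follow the repeating pattern ABB; grouping by letter gives 2 tracks.
Track A: -4, -12, -36. Geometric with ratio 3.
Track B: 25, 36, 49, 64, 81, 100. The squares 5², 6², 7², ….
The 10th slot belongs to track A; its 4th term is -108.
The 11th slot belongs to track B; its 7th term is 121.
The 12th slot belongs to track B; its 8th term is 144.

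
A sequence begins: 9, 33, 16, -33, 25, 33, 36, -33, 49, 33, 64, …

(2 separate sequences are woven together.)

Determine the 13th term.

Split by position mod 2 into 2 tracks.
Track A is 9, 16, 25, 36, 49, 64, which is consecutive squares n² from n = 3.
Track B is 33, -33, 33, -33, 33, which is alternating ±33.
Position 13 → track A, term 7 = 81.

81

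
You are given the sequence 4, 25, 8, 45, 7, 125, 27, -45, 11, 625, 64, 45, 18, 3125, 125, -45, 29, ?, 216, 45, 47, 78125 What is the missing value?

Taking every 4th term gives 4 separate tracks.
Subsequence A is 4, 7, 11, 18, 29, 47, which is Fibonacci-style (each term is the sum of the two before it).
Subsequence B is 25, 125, 625, 3125, ?, 78125, which is powers 5^2, 5^3, 5^4, ….
Subsequence C is 8, 27, 64, 125, 216, which is the cubes 2³, 3³, 4³, ….
Subsequence D is 45, -45, 45, -45, 45, which is oscillating between 45 and -45.
The gap is subsequence B's term 5; the rule gives 15625.

15625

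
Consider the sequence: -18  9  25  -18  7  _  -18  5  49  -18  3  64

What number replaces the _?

Read the sequence 3 terms at a time; column i is its own pattern.
Stream A = -18, -18, -18, -18: constant -18.
Stream B = 9, 7, 5, 3: subtracting 2 each time.
Stream C = 25, ?, 49, 64: the squares 5², 6², 7², ….
So the missing entry in stream C is 36.

36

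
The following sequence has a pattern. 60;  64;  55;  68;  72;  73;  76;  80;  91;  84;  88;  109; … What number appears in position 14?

96

The slot pattern repeats as AAB (period 3), so there are 2 interleaved tracks.
Track A is 60, 64, 68, 72, 76, 80, 84, 88, which is linear: a_n = 56 + 4·n.
Track B is 55, 73, 91, 109, which is arithmetic with common difference +18.
Position 14 → track A, term 10 = 96.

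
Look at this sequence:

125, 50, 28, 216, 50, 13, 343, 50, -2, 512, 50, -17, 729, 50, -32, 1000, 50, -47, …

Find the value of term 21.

Read the sequence 3 terms at a time; column i is its own pattern.
Stream A: 125, 216, 343, 512, 729, 1000 — consecutive cubes n³ from n = 5.
Stream B: 50, 50, 50, 50, 50, 50 — always 50.
Stream C: 28, 13, -2, -17, -32, -47 — arithmetic with common difference −15.
The 21st slot belongs to stream C; its 7th term is -62.

-62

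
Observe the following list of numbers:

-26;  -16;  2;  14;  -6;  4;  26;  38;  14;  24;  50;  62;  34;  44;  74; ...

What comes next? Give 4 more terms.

Positions follow the repeating pattern AABB; grouping by letter gives 2 tracks.
Track A: -26, -16, -6, 4, 14, 24, 34, 44 — arithmetic, step +10.
Track B: 2, 14, 26, 38, 50, 62, 74 — adding 12 each time.
Term 16 comes from track B (its 8th entry): 86.
Position 17 → track A, term 9 = 54.
Position 18 → track A, term 10 = 64.
Position 19 falls in track B as its term 9, giving 98.

86, 54, 64, 98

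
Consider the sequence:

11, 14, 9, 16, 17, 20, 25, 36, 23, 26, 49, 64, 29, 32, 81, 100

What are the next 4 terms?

Positions follow the repeating pattern AABB; grouping by letter gives 2 tracks.
Stream A = 11, 14, 17, 20, 23, 26, 29, 32: arithmetic with common difference +3.
Stream B = 9, 16, 25, 36, 49, 64, 81, 100: the squares 3², 4², 5², ….
Term 17 comes from stream A (its 9th entry): 35.
Position 18 → stream A, term 10 = 38.
Term 19 comes from stream B (its 9th entry): 121.
Term 20 comes from stream B (its 10th entry): 144.

35, 38, 121, 144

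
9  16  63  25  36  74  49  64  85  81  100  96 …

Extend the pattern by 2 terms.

121, 144

Reading positions in blocks of 3 reveals the pattern AAB — 2 tracks woven together.
Subsequence A is 9, 16, 25, 36, 49, 64, 81, 100, which is the squares 3², 4², 5², ….
Subsequence B is 63, 74, 85, 96, which is linear: a_n = 52 + 11·n.
Position 13 falls in subsequence A as its term 9, giving 121.
Term 14 comes from subsequence A (its 10th entry): 144.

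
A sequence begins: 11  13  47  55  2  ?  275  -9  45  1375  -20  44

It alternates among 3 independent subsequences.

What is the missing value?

46

Split by position mod 3 into 3 tracks.
Stream A is 11, 55, 275, 1375, which is geometric with ratio 5.
Stream B is 13, 2, -9, -20, which is arithmetic with common difference −11.
Stream C is 47, ?, 45, 44, which is subtracting 1 each time.
So the missing entry in stream C is 46.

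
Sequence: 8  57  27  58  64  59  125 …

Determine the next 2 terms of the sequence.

Taking every 2nd term gives 2 separate tracks.
Track A: 8, 27, 64, 125 (the cubes 2³, 3³, 4³, …).
Track B: 57, 58, 59 (arithmetic with common difference +1).
Position 8 falls in track B as its term 4, giving 60.
Position 9 → track A, term 5 = 216.

60, 216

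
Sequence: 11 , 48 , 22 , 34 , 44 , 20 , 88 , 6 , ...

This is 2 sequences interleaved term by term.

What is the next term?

The terms cycle through 2 interleaved subsequences.
Track A is 11, 22, 44, 88, which is geometric with ratio 2.
Track B is 48, 34, 20, 6, which is arithmetic with common difference −14.
Term 9 comes from track A (its 5th entry): 176.

176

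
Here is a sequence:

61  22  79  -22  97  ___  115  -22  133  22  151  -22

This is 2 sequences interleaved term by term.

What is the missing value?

Taking every 2nd term gives 2 separate tracks.
Track A is 61, 79, 97, 115, 133, 151, which is linear: a_n = 43 + 18·n.
Track B is 22, -22, ?, -22, 22, -22, which is alternating ±22.
So the missing entry in track B is 22.

22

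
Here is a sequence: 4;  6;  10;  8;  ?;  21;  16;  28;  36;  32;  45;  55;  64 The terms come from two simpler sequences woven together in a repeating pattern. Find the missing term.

15

Positions follow the repeating pattern ABB; grouping by letter gives 2 tracks.
Track A is 4, 8, 16, 32, 64, which is successive powers of 2.
Track B is 6, 10, ?, 21, 28, 36, 45, 55, which is the triangular numbers T_3, T_4, ….
The gap is track B's term 3; the rule gives 15.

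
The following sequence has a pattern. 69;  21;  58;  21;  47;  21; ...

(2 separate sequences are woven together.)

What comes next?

36

Positions 1, 3, 5, … form one subsequence and positions 2, 4, 6, … form another.
Stream A: 69, 58, 47 — subtracting 11 each time.
Stream B: 21, 21, 21 — the constant sequence 21.
Term 7 comes from stream A (its 4th entry): 36.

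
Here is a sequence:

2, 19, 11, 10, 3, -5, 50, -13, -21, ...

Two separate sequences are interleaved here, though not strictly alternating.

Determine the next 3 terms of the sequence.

Reading positions in blocks of 3 reveals the pattern ABB — 2 tracks woven together.
Track A: 2, 10, 50 — geometric, ×5 each step.
Track B: 19, 11, 3, -5, -13, -21 — linear: a_n = 27 − 8·n.
Position 10 falls in track A as its term 4, giving 250.
Position 11 → track B, term 7 = -29.
Term 12 comes from track B (its 8th entry): -37.

250, -29, -37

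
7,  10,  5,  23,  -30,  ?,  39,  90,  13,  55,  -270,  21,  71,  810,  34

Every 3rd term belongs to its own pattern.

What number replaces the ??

Taking every 3rd term gives 3 separate tracks.
Stream A: 7, 23, 39, 55, 71 — arithmetic, step +16.
Stream B: 10, -30, 90, -270, 810 — multiplying by -3 each time.
Stream C: 5, ?, 13, 21, 34 — each term equals the sum of the previous two.
Filling stream C at index 2 by its rule yields 8.

8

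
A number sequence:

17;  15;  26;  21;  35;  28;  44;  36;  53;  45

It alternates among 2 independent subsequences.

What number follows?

62

Taking every 2nd term gives 2 separate tracks.
Subsequence A: 17, 26, 35, 44, 53 — arithmetic with common difference +9.
Subsequence B: 15, 21, 28, 36, 45 — triangular numbers starting at T_5.
Position 11 falls in subsequence A as its term 6, giving 62.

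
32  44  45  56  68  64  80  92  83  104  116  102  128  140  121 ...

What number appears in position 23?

Reading positions in blocks of 3 reveals the pattern AAB — 2 tracks woven together.
Stream A: 32, 44, 56, 68, 80, 92, 104, 116, 128, 140. Adding 12 each time.
Stream B: 45, 64, 83, 102, 121. Arithmetic with common difference +19.
Position 23 → stream A, term 16 = 212.

212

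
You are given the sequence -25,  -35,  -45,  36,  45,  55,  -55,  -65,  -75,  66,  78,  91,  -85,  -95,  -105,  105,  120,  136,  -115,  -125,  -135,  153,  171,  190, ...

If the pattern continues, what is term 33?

Positions follow the repeating pattern AAABBB; grouping by letter gives 2 tracks.
Stream A: -25, -35, -45, -55, -65, -75, -85, -95, -105, -115, -125, -135 — subtracting 10 each time.
Stream B: 36, 45, 55, 66, 78, 91, 105, 120, 136, 153, 171, 190 — the triangular numbers T_8, T_9, ….
The 33rd slot belongs to stream A; its 18th term is -195.

-195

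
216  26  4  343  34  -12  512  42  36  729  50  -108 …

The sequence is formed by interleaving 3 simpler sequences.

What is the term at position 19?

The terms cycle through 3 interleaved subsequences.
Track A: 216, 343, 512, 729. Perfect cubes starting at 6³.
Track B: 26, 34, 42, 50. Arithmetic, step +8.
Track C: 4, -12, 36, -108. A geometric progression (common ratio -3).
Position 19 → track A, term 7 = 1728.

1728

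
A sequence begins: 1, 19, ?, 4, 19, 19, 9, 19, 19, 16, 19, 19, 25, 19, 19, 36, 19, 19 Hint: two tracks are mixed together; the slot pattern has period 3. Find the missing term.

19

Positions follow the repeating pattern ABB; grouping by letter gives 2 tracks.
Stream A = 1, 4, 9, 16, 25, 36: consecutive squares n² from n = 1.
Stream B = 19, ?, 19, 19, 19, 19, 19, 19, 19, 19, 19, 19: always 19.
The gap is stream B's term 2; the rule gives 19.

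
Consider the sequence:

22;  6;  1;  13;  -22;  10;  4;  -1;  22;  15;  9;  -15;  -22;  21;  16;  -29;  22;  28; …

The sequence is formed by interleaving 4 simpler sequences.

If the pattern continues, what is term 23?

36

Taking every 4th term gives 4 separate tracks.
Track A is 22, -22, 22, -22, 22, which is the oscillation 22·(−1)^(n+1).
Track B is 6, 10, 15, 21, 28, which is triangular numbers starting at T_3.
Track C is 1, 4, 9, 16, which is perfect squares starting at 1².
Track D is 13, -1, -15, -29, which is arithmetic with common difference −14.
The 23rd slot belongs to track C; its 6th term is 36.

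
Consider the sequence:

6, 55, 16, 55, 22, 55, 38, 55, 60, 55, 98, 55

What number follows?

158

Split by position mod 2 into 2 tracks.
Track A = 6, 16, 22, 38, 60, 98: a Fibonacci-like recurrence a_n = a_{n-1} + a_{n-2}.
Track B = 55, 55, 55, 55, 55, 55: constant 55.
Term 13 comes from track A (its 7th entry): 158.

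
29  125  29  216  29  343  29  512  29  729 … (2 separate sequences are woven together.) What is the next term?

Positions 1, 3, 5, … form one subsequence and positions 2, 4, 6, … form another.
Stream A is 29, 29, 29, 29, 29, which is the constant sequence 29.
Stream B is 125, 216, 343, 512, 729, which is the cubes 5³, 6³, 7³, ….
Position 11 falls in stream A as its term 6, giving 29.

29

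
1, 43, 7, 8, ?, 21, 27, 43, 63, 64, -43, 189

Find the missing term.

-43

The terms cycle through 3 interleaved subsequences.
Track A: 1, 8, 27, 64 (consecutive cubes n³ from n = 1).
Track B: 43, ?, 43, -43 (alternating ±43).
Track C: 7, 21, 63, 189 (geometric, ×3 each step).
So the missing entry in track B is -43.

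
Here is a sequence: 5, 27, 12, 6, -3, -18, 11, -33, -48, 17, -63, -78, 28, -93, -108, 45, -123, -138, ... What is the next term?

The slot pattern repeats as ABB (period 3), so there are 2 interleaved tracks.
Track A: 5, 6, 11, 17, 28, 45 (Fibonacci-style (each term is the sum of the two before it)).
Track B: 27, 12, -3, -18, -33, -48, -63, -78, -93, -108, -123, -138 (arithmetic with common difference −15).
Position 19 falls in track A as its term 7, giving 73.

73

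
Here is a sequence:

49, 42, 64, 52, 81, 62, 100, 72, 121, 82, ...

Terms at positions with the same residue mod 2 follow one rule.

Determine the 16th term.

Odd-indexed and even-indexed terms follow separate rules.
Stream A is 49, 64, 81, 100, 121, which is perfect squares starting at 7².
Stream B is 42, 52, 62, 72, 82, which is arithmetic, step +10.
Term 16 comes from stream B (its 8th entry): 112.

112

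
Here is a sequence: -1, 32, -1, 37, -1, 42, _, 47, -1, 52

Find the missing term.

-1

Taking every 2nd term gives 2 separate tracks.
Stream A: -1, -1, -1, ?, -1. Constant -1.
Stream B: 32, 37, 42, 47, 52. Arithmetic with common difference +5.
Stream A's pattern makes the blank -1.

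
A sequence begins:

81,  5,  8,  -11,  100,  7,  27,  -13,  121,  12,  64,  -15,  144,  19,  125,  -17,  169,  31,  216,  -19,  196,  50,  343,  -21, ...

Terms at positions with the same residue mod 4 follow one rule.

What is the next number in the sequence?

Taking every 4th term gives 4 separate tracks.
Track A: 81, 100, 121, 144, 169, 196 (perfect squares starting at 9²).
Track B: 5, 7, 12, 19, 31, 50 (Fibonacci-style (each term is the sum of the two before it)).
Track C: 8, 27, 64, 125, 216, 343 (the cubes 2³, 3³, 4³, …).
Track D: -11, -13, -15, -17, -19, -21 (subtracting 2 each time).
Position 25 falls in track A as its term 7, giving 225.

225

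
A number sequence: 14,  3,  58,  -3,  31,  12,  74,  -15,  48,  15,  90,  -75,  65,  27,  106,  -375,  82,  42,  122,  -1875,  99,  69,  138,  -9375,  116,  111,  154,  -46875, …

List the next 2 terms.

133, 180

Read the sequence 4 terms at a time; column i is its own pattern.
Stream A: 14, 31, 48, 65, 82, 99, 116 (adding 17 each time).
Stream B: 3, 12, 15, 27, 42, 69, 111 (a Fibonacci-like recurrence a_n = a_{n-1} + a_{n-2}).
Stream C: 58, 74, 90, 106, 122, 138, 154 (arithmetic with common difference +16).
Stream D: -3, -15, -75, -375, -1875, -9375, -46875 (a geometric progression (common ratio 5)).
The 29th slot belongs to stream A; its 8th term is 133.
Position 30 → stream B, term 8 = 180.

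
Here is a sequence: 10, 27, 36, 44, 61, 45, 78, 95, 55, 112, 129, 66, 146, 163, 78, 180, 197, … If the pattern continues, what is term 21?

Reading positions in blocks of 3 reveals the pattern AAB — 2 tracks woven together.
Track A: 10, 27, 44, 61, 78, 95, 112, 129, 146, 163, 180, 197. Linear: a_n = -7 + 17·n.
Track B: 36, 45, 55, 66, 78. Triangular numbers starting at T_8.
Position 21 → track B, term 7 = 105.

105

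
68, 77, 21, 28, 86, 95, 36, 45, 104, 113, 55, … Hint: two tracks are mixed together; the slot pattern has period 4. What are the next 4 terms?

66, 122, 131, 78

Reading positions in blocks of 4 reveals the pattern AABB — 2 tracks woven together.
Subsequence A: 68, 77, 86, 95, 104, 113. Linear: a_n = 59 + 9·n.
Subsequence B: 21, 28, 36, 45, 55. The triangular numbers T_6, T_7, ….
Term 12 comes from subsequence B (its 6th entry): 66.
Position 13 → subsequence A, term 7 = 122.
Position 14 → subsequence A, term 8 = 131.
Term 15 comes from subsequence B (its 7th entry): 78.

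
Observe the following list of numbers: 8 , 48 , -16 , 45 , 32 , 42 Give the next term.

-64

Positions 1, 3, 5, … form one subsequence and positions 2, 4, 6, … form another.
Subsequence A: 8, -16, 32 (a geometric progression (common ratio -2)).
Subsequence B: 48, 45, 42 (arithmetic with common difference −3).
Position 7 falls in subsequence A as its term 4, giving -64.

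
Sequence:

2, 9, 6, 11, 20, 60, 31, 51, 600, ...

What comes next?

Positions follow the repeating pattern AAB; grouping by letter gives 2 tracks.
Track A: 2, 9, 11, 20, 31, 51. Fibonacci-style (each term is the sum of the two before it).
Track B: 6, 60, 600. Multiplying by 10 each time.
Position 10 falls in track A as its term 7, giving 82.

82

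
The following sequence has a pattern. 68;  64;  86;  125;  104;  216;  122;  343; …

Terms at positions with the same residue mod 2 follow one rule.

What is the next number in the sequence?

140

Positions 1, 3, 5, … form one subsequence and positions 2, 4, 6, … form another.
Subsequence A: 68, 86, 104, 122. Adding 18 each time.
Subsequence B: 64, 125, 216, 343. The cubes 4³, 5³, 6³, ….
Term 9 comes from subsequence A (its 5th entry): 140.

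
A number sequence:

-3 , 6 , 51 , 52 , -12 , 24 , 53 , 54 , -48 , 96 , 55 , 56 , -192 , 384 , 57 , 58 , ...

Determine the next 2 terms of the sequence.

Reading positions in blocks of 4 reveals the pattern AABB — 2 tracks woven together.
Stream A: -3, 6, -12, 24, -48, 96, -192, 384 — a geometric progression (common ratio -2).
Stream B: 51, 52, 53, 54, 55, 56, 57, 58 — arithmetic with common difference +1.
Position 17 → stream A, term 9 = -768.
Position 18 falls in stream A as its term 10, giving 1536.

-768, 1536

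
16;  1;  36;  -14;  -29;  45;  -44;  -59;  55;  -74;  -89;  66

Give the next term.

Reading positions in blocks of 3 reveals the pattern AAB — 2 tracks woven together.
Track A: 16, 1, -14, -29, -44, -59, -74, -89 (arithmetic, step −15).
Track B: 36, 45, 55, 66 (triangular numbers starting at T_8).
Term 13 comes from track A (its 9th entry): -104.

-104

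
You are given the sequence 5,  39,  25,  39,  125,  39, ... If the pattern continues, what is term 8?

39

Odd-indexed and even-indexed terms follow separate rules.
Stream A: 5, 25, 125 — geometric with ratio 5.
Stream B: 39, 39, 39 — constant 39.
Position 8 → stream B, term 4 = 39.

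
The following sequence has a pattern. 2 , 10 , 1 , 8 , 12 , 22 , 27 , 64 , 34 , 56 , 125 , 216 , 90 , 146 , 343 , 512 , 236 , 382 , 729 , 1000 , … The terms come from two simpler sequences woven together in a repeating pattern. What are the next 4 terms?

618, 1000, 1331, 1728

Positions follow the repeating pattern AABB; grouping by letter gives 2 tracks.
Subsequence A: 2, 10, 12, 22, 34, 56, 90, 146, 236, 382 (Fibonacci-style (each term is the sum of the two before it)).
Subsequence B: 1, 8, 27, 64, 125, 216, 343, 512, 729, 1000 (consecutive cubes n³ from n = 1).
Term 21 comes from subsequence A (its 11th entry): 618.
Term 22 comes from subsequence A (its 12th entry): 1000.
Position 23 falls in subsequence B as its term 11, giving 1331.
Term 24 comes from subsequence B (its 12th entry): 1728.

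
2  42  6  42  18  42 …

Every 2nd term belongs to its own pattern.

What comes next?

Positions 1, 3, 5, … form one subsequence and positions 2, 4, 6, … form another.
Track A = 2, 6, 18: multiplying by 3 each time.
Track B = 42, 42, 42: constant 42.
Position 7 → track A, term 4 = 54.

54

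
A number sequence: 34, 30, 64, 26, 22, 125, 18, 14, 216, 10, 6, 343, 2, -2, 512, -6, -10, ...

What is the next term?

729

The slot pattern repeats as AAB (period 3), so there are 2 interleaved tracks.
Subsequence A: 34, 30, 26, 22, 18, 14, 10, 6, 2, -2, -6, -10 (arithmetic, step −4).
Subsequence B: 64, 125, 216, 343, 512 (perfect cubes starting at 4³).
The 18th slot belongs to subsequence B; its 6th term is 729.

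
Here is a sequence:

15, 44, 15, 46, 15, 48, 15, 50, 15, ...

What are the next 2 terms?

52, 15

Odd-indexed and even-indexed terms follow separate rules.
Track A: 15, 15, 15, 15, 15 — constant 15.
Track B: 44, 46, 48, 50 — arithmetic with common difference +2.
Term 10 comes from track B (its 5th entry): 52.
Term 11 comes from track A (its 6th entry): 15.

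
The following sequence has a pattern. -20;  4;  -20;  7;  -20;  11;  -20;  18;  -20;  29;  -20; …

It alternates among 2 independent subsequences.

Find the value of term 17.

Taking every 2nd term gives 2 separate tracks.
Track A is -20, -20, -20, -20, -20, -20, which is constant -20.
Track B is 4, 7, 11, 18, 29, which is Fibonacci-style (each term is the sum of the two before it).
The 17th slot belongs to track A; its 9th term is -20.

-20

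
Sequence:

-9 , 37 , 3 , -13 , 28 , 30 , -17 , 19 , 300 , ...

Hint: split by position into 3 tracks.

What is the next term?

Read the sequence 3 terms at a time; column i is its own pattern.
Stream A: -9, -13, -17 (subtracting 4 each time).
Stream B: 37, 28, 19 (subtracting 9 each time).
Stream C: 3, 30, 300 (geometric with ratio 10).
The 10th slot belongs to stream A; its 4th term is -21.

-21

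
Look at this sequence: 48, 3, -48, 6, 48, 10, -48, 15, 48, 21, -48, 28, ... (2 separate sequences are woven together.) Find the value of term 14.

36

Odd-indexed and even-indexed terms follow separate rules.
Stream A: 48, -48, 48, -48, 48, -48 — the oscillation 48·(−1)^(n+1).
Stream B: 3, 6, 10, 15, 21, 28 — the triangular numbers T_2, T_3, ….
Term 14 comes from stream B (its 7th entry): 36.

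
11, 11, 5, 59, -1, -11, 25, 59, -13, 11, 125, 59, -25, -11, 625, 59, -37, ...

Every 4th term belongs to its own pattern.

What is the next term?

Taking every 4th term gives 4 separate tracks.
Track A = 11, -1, -13, -25, -37: arithmetic with common difference −12.
Track B = 11, -11, 11, -11: the oscillation 11·(−1)^(n+1).
Track C = 5, 25, 125, 625: successive powers of 5.
Track D = 59, 59, 59, 59: the constant sequence 59.
Position 18 falls in track B as its term 5, giving 11.

11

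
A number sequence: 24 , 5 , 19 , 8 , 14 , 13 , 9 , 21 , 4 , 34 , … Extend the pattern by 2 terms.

-1, 55

Split by position mod 2 into 2 tracks.
Track A: 24, 19, 14, 9, 4. Linear: a_n = 29 − 5·n.
Track B: 5, 8, 13, 21, 34. A Fibonacci-like recurrence a_n = a_{n-1} + a_{n-2}.
The 11th slot belongs to track A; its 6th term is -1.
Position 12 → track B, term 6 = 55.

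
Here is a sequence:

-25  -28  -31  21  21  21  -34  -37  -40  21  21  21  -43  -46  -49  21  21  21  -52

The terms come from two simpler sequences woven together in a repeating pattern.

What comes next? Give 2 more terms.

The slot pattern repeats as AAABBB (period 6), so there are 2 interleaved tracks.
Track A: -25, -28, -31, -34, -37, -40, -43, -46, -49, -52 (arithmetic with common difference −3).
Track B: 21, 21, 21, 21, 21, 21, 21, 21, 21 (the constant sequence 21).
Position 20 → track A, term 11 = -55.
Position 21 falls in track A as its term 12, giving -58.

-55, -58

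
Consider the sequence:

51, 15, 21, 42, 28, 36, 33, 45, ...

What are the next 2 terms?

55, 24

Reading positions in blocks of 3 reveals the pattern ABB — 2 tracks woven together.
Subsequence A: 51, 42, 33 (arithmetic with common difference −9).
Subsequence B: 15, 21, 28, 36, 45 (the triangular numbers T_5, T_6, …).
Position 9 → subsequence B, term 6 = 55.
Position 10 falls in subsequence A as its term 4, giving 24.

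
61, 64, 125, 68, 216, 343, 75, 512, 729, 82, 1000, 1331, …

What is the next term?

89

Positions follow the repeating pattern ABB; grouping by letter gives 2 tracks.
Track A: 61, 68, 75, 82 (arithmetic with common difference +7).
Track B: 64, 125, 216, 343, 512, 729, 1000, 1331 (consecutive cubes n³ from n = 4).
Position 13 falls in track A as its term 5, giving 89.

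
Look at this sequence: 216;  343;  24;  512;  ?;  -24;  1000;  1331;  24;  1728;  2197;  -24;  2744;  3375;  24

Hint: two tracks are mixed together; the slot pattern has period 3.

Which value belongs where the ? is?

729

The slot pattern repeats as AAB (period 3), so there are 2 interleaved tracks.
Track A is 216, 343, 512, ?, 1000, 1331, 1728, 2197, 2744, 3375, which is perfect cubes starting at 6³.
Track B is 24, -24, 24, -24, 24, which is alternating ±24.
Filling track A at index 4 by its rule yields 729.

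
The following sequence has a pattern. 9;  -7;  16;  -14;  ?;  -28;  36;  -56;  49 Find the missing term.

Odd-indexed and even-indexed terms follow separate rules.
Subsequence A = 9, 16, ?, 36, 49: the squares 3², 4², 5², ….
Subsequence B = -7, -14, -28, -56: geometric, ×2 each step.
So the missing entry in subsequence A is 25.

25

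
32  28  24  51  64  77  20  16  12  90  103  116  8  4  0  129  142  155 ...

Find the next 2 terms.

Positions follow the repeating pattern AAABBB; grouping by letter gives 2 tracks.
Stream A: 32, 28, 24, 20, 16, 12, 8, 4, 0. Arithmetic with common difference −4.
Stream B: 51, 64, 77, 90, 103, 116, 129, 142, 155. Adding 13 each time.
The 19th slot belongs to stream A; its 10th term is -4.
Position 20 falls in stream A as its term 11, giving -8.

-4, -8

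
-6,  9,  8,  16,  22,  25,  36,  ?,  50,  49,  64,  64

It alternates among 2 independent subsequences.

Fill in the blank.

36

Positions 1, 3, 5, … form one subsequence and positions 2, 4, 6, … form another.
Subsequence A: -6, 8, 22, 36, 50, 64 — arithmetic with common difference +14.
Subsequence B: 9, 16, 25, ?, 49, 64 — consecutive squares n² from n = 3.
So the missing entry in subsequence B is 36.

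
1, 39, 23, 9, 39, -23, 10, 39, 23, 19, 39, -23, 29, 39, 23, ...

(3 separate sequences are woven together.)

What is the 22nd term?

Read the sequence 3 terms at a time; column i is its own pattern.
Stream A: 1, 9, 10, 19, 29 (Fibonacci-style (each term is the sum of the two before it)).
Stream B: 39, 39, 39, 39, 39 (constant 39).
Stream C: 23, -23, 23, -23, 23 (oscillating between 23 and -23).
Position 22 falls in stream A as its term 8, giving 125.

125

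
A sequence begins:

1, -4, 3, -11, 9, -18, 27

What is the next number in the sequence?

-25

Taking every 2nd term gives 2 separate tracks.
Subsequence A: 1, 3, 9, 27 (powers 3^0, 3^1, 3^2, …).
Subsequence B: -4, -11, -18 (arithmetic with common difference −7).
Position 8 falls in subsequence B as its term 4, giving -25.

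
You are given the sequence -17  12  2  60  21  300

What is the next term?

Odd-indexed and even-indexed terms follow separate rules.
Subsequence A: -17, 2, 21. Linear: a_n = -36 + 19·n.
Subsequence B: 12, 60, 300. Multiplying by 5 each time.
Position 7 falls in subsequence A as its term 4, giving 40.

40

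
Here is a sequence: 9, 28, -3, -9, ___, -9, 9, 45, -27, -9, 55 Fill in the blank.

36

Split by position mod 3: positions 1, 4, 7, … form one track, and each other residue class forms its own.
Subsequence A: 9, -9, 9, -9. Alternating ±9.
Subsequence B: 28, ?, 45, 55. Triangular numbers n(n+1)/2 for n = 7, 8, ….
Subsequence C: -3, -9, -27. Geometric, ×3 each step.
Subsequence B's pattern makes the blank 36.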